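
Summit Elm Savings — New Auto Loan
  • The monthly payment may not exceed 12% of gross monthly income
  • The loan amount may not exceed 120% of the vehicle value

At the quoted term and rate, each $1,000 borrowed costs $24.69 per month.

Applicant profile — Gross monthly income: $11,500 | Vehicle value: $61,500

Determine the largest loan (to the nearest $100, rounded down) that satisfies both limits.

Payment cap: 12% × $11,500 = $1,380/month.
At $24.69 per $1,000, that supports 1,380/24.69 × 1,000 ≈ $55,893 → $55,800.
LTV cap: 120% × $61,500 = $73,800 → $73,800.
Binding constraint: payment-to-income.

$55,800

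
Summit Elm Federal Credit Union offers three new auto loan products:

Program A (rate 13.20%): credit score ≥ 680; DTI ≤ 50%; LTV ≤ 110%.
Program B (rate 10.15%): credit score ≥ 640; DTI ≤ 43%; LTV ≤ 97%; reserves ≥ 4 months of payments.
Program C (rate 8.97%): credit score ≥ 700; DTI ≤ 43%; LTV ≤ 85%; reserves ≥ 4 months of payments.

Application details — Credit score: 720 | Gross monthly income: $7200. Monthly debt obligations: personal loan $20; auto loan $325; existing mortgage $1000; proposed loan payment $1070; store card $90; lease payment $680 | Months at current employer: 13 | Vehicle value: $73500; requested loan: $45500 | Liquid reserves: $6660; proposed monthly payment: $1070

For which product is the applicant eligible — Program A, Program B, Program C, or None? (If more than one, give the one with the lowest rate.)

Program A

Total debts = (20 + 325 + 1,000 + 1,070 + 90 + 680) = 3,185; DTI = 3,185/7,200 = 44.2%.
LTV = 45,500/73,500 = 61.9%.
Reserves = 6,660/1,070 = 6.2 months.
Program A: score 720 ≥ 680; DTI 44.2% ≤ 50%; LTV 61.9% ≤ 110% → qualifies.
Program B: score 720 ≥ 640; DTI 44.2% > 43%; LTV 61.9% ≤ 97%; reserves 6.2 ≥ 4 mo → does not qualify.
Program C: score 720 ≥ 700; DTI 44.2% > 43%; LTV 61.9% ≤ 85%; reserves 6.2 ≥ 4 mo → does not qualify.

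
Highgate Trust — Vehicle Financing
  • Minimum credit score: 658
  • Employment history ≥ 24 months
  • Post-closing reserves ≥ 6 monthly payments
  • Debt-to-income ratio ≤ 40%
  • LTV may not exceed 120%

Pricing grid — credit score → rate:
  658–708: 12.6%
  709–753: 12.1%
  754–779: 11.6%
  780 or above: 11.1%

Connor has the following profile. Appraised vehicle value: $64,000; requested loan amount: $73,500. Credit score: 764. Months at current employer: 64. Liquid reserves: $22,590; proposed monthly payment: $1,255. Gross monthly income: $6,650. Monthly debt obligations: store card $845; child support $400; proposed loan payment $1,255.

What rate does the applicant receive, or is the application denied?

Credit score 764 ≥ 658 (meets minimum)
Total monthly debts = (845 + 400 + 1,255) = 2,500. DTI: 2,500 ÷ 6,650 = 37.6%, within the 40% cap
Reserves: 22,590 ÷ 1,255 = 18.0 months (meets 6-month minimum)
LTV: 73,500 ÷ 64,000 = 114.8%, within 120% cap
Employment 64 ≥ 24 months
All requirements met. Score 764 falls in the 754–779 tier → 11.6%.

Approved at 11.6%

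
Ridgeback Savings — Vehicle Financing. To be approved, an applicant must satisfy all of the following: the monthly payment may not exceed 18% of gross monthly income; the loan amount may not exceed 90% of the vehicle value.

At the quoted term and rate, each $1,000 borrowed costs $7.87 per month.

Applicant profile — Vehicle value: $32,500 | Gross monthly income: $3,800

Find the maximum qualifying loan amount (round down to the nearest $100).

$29,200

Payment cap: 18% × $3,800 = $684/month.
At $7.87 per $1,000, that supports 684/7.87 × 1,000 ≈ $86,912 → $86,900.
LTV cap: 90% × $32,500 = $29,250 → $29,200.
Binding constraint: loan-to-value.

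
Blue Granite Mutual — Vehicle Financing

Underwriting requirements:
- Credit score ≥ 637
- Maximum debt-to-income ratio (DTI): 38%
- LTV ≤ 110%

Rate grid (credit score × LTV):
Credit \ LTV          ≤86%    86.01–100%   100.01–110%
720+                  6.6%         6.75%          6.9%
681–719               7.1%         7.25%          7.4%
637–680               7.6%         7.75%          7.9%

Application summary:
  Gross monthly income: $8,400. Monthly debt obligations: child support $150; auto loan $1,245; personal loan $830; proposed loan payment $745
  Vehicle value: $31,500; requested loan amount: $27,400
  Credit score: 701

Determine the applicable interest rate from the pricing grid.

Credit score 701 ≥ 637; Total monthly debts = (150 + 1,245 + 830 + 745) = 2,970. Debt-to-income = 2,970/8,400 = 35.4% — meets 38% limit
LTV: 27,400 ÷ 31,500 = 87%, within 110% cap
Credit 701 → row 681–719; LTV 87% → column 86.01–100%. Grid cell → 7.25%.

7.25%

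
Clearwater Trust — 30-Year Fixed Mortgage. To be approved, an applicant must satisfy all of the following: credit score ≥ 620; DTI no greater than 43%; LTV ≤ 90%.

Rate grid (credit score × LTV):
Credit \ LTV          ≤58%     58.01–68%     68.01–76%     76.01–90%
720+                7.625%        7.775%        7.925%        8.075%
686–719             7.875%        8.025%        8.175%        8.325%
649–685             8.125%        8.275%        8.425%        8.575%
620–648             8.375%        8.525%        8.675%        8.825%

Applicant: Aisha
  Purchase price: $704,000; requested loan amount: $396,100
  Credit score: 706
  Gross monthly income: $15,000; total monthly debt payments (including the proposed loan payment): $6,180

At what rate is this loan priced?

Credit score 706 ≥ 620; DTI: 6,180 ÷ 15,000 = 41.2%, within the 43% cap
LTV = 396,100/704,000 = 56.3% ≤ 90%
Row: 706 falls in 686–719. Column: 56.3% falls in ≤58%. Rate = 7.875%.

7.875%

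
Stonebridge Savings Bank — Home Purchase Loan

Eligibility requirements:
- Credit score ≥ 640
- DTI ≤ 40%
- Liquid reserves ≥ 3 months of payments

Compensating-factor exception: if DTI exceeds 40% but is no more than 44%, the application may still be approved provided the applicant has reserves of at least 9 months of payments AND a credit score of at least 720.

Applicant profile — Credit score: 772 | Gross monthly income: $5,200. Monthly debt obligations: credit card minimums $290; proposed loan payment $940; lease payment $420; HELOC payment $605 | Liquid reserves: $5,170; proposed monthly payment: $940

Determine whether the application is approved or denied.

Denied

Credit score 772 ≥ 640 (meets base)
Total debts = (290 + 940 + 420 + 605) = 2,255. DTI = 2,255/5,200 = 43.4% > 40% — standard DTI limit exceeded.
Reserves: 5,170 ÷ 940 = 5.5 months (meets 3-month minimum)
DTI 43.4% is within the 40%–44% exception band; checking compensating factors.
Override check — reserves: 5.5 mo (short of 9); score: 772 (ok).
Override conditions not both satisfied; exception does not apply.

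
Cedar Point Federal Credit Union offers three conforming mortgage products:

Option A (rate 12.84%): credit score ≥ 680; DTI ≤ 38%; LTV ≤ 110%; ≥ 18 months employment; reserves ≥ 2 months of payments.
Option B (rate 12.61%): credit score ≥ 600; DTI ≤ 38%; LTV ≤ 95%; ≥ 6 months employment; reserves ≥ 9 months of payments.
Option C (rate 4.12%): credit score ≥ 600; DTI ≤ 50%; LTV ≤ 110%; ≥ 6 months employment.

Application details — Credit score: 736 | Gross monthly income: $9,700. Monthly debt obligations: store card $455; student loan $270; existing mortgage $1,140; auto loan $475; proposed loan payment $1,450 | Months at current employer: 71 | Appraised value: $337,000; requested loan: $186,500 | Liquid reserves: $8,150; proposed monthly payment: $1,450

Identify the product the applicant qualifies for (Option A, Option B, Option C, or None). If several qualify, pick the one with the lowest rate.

Option C

Total debts = (455 + 270 + 1,140 + 475 + 1,450) = 3,790; DTI = 3,790/9,700 = 39.1%.
LTV = 186,500/337,000 = 55.3%.
Reserves = 8,150/1,450 = 5.6 months.
Option A: score 736 ≥ 680; DTI 39.1% > 38%; LTV 55.3% ≤ 110%; employment 71 ≥ 18 mo; reserves 5.6 ≥ 2 mo → does not qualify.
Option B: score 736 ≥ 600; DTI 39.1% > 38%; LTV 55.3% ≤ 95%; employment 71 ≥ 6 mo; reserves 5.6 < 9 mo → does not qualify.
Option C: score 736 ≥ 600; DTI 39.1% ≤ 50%; LTV 55.3% ≤ 110%; employment 71 ≥ 6 mo → qualifies.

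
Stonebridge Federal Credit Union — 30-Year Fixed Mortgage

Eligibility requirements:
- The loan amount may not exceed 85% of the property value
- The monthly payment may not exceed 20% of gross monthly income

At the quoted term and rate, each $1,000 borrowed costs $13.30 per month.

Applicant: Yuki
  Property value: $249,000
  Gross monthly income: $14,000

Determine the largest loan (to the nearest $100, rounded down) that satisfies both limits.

$210,500

Payment cap: 20% × $14,000 = $2,800/month.
At $13.30 per $1,000, that supports 2,800/13.30 × 1,000 ≈ $210,526 → $210,500.
LTV cap: 85% × $249,000 = $211,650 → $211,600.
Binding constraint: payment-to-income.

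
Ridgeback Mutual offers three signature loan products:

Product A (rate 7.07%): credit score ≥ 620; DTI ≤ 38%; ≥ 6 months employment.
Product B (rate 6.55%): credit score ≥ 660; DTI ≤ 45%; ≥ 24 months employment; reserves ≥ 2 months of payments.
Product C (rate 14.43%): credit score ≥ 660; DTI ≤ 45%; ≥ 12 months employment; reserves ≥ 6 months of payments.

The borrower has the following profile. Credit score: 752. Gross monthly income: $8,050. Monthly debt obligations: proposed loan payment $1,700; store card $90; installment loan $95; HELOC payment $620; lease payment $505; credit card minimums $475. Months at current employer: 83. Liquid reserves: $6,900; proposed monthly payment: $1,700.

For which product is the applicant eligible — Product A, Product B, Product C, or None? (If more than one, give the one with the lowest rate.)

Total debts = (1,700 + 90 + 95 + 620 + 505 + 475) = 3,485; DTI = 3,485/8,050 = 43.3%.
Reserves = 6,900/1,700 = 4.1 months.
Product A: score 752 ≥ 620; DTI 43.3% > 38%; employment 83 ≥ 6 mo → does not qualify.
Product B: score 752 ≥ 660; DTI 43.3% ≤ 45%; employment 83 ≥ 24 mo; reserves 4.1 ≥ 2 mo → qualifies.
Product C: score 752 ≥ 660; DTI 43.3% ≤ 45%; employment 83 ≥ 12 mo; reserves 4.1 < 6 mo → does not qualify.

Product B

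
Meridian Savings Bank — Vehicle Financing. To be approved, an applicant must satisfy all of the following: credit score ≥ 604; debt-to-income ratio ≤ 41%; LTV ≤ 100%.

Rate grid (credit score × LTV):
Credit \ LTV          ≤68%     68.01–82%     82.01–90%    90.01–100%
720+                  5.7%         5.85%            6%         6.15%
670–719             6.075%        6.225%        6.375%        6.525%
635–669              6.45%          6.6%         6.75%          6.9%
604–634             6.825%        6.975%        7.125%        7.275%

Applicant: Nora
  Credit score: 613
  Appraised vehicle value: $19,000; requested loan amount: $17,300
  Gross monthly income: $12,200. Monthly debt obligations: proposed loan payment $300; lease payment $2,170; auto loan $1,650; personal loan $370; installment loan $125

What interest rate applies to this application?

7.275%

Credit score 613 ≥ 604; Total monthly debts = (300 + 2,170 + 1,650 + 370 + 125) = 4,615. Debt-to-income = 4,615/12,200 = 37.8% — meets 41% limit
LTV = 17,300/19,000 = 91.1% ≤ 100%
Credit 613 → row 604–634; LTV 91.1% → column 90.01–100%. Grid cell → 7.275%.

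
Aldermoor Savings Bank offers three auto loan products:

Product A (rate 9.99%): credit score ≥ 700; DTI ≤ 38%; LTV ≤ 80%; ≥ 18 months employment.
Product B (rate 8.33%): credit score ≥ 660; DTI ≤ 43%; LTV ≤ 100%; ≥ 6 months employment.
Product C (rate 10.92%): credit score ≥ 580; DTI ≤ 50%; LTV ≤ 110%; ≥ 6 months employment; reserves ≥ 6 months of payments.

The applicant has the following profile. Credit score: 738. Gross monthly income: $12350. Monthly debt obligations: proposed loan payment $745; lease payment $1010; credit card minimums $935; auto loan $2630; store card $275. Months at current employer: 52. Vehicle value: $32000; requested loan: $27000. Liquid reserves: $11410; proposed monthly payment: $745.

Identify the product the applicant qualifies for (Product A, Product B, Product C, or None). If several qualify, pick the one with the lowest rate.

Product C

Total debts = (745 + 1,010 + 935 + 2,630 + 275) = 5,595; DTI = 5,595/12,350 = 45.3%.
LTV = 27,000/32,000 = 84.4%.
Reserves = 11,410/745 = 15.3 months.
Product A: score 738 ≥ 700; DTI 45.3% > 38%; LTV 84.4% > 80%; employment 52 ≥ 18 mo → does not qualify.
Product B: score 738 ≥ 660; DTI 45.3% > 43%; LTV 84.4% ≤ 100%; employment 52 ≥ 6 mo → does not qualify.
Product C: score 738 ≥ 580; DTI 45.3% ≤ 50%; LTV 84.4% ≤ 110%; employment 52 ≥ 6 mo; reserves 15.3 ≥ 6 mo → qualifies.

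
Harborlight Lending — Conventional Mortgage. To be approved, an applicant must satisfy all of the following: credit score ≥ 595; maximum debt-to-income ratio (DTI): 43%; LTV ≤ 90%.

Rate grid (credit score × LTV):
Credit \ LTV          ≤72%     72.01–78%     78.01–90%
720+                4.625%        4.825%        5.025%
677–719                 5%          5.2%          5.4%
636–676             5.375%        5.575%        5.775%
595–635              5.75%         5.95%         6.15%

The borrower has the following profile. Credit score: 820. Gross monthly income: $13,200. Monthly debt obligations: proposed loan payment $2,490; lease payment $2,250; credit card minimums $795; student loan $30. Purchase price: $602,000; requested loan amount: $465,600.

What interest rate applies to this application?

4.825%

Credit score 820 ≥ 595; Total monthly debts = (2,490 + 2,250 + 795 + 30) = 5,565. DTI: 5,565 ÷ 13,200 = 42.2%, within the 43% cap
LTV: 465,600 ÷ 602,000 = 77.3%, within 90% cap
Credit 820 → row 720+; LTV 77.3% → column 72.01–78%. Grid cell → 4.825%.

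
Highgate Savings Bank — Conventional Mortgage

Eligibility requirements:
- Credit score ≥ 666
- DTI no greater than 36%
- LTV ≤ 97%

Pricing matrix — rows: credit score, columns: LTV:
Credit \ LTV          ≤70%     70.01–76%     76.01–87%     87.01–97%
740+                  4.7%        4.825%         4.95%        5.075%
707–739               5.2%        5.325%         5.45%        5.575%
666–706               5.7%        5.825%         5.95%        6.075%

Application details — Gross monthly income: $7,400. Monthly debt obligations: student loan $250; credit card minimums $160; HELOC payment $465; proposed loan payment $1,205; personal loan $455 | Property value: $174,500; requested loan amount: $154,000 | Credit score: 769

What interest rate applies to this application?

Credit score 769 ≥ 666; Total monthly debts = (250 + 160 + 465 + 1,205 + 455) = 2,535. Debt-to-income = 2,535/7,400 = 34.3% — meets 36% limit
Loan-to-value = 154,000/174,500 = 88.3% — pass (97% max)
Row: 769 falls in 740+. Column: 88.3% falls in 87.01–97%. Rate = 5.075%.

5.075%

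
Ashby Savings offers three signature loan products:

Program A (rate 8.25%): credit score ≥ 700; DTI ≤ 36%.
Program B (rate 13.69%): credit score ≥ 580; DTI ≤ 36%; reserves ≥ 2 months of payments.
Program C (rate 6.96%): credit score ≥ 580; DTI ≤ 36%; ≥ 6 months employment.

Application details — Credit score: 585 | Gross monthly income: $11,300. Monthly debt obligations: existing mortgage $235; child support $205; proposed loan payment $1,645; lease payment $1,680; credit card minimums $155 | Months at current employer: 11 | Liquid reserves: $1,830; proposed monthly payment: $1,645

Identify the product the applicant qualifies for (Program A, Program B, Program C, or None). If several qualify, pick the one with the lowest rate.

Program C

Total debts = (235 + 205 + 1,645 + 1,680 + 155) = 3,920; DTI = 3,920/11,300 = 34.7%.
Reserves = 1,830/1,645 = 1.1 months.
Program A: score 585 < 700; DTI 34.7% ≤ 36% → does not qualify.
Program B: score 585 ≥ 580; DTI 34.7% ≤ 36%; reserves 1.1 < 2 mo → does not qualify.
Program C: score 585 ≥ 580; DTI 34.7% ≤ 36%; employment 11 ≥ 6 mo → qualifies.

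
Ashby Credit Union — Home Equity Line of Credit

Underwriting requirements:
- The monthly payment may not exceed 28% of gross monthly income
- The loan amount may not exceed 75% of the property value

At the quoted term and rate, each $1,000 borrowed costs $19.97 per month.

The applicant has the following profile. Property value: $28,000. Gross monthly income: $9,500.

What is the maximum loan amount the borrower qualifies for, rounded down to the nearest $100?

$21,000

Payment cap: 28% × $9,500 = $2,660/month.
At $19.97 per $1,000, that supports 2,660/19.97 × 1,000 ≈ $133,199 → $133,100.
LTV cap: 75% × $28,000 = $21,000 → $21,000.
Binding constraint: loan-to-value.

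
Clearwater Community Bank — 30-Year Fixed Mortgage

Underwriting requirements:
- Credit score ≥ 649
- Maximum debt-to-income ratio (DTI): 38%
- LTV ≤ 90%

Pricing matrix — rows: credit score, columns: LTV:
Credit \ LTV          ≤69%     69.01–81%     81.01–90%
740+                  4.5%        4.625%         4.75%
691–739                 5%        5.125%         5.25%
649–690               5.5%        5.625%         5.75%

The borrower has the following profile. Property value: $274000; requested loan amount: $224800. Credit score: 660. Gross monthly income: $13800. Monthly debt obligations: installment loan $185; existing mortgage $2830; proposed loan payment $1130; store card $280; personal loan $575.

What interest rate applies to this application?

Credit score 660 ≥ 649; Total monthly debts = (185 + 2,830 + 1,130 + 280 + 575) = 5,000. DTI = 5,000/13,800 = 36.2% ≤ 38%
Loan-to-value = 224,800/274,000 = 82% — pass (90% max)
Row: 660 falls in 649–690. Column: 82% falls in 81.01–90%. Rate = 5.75%.

5.75%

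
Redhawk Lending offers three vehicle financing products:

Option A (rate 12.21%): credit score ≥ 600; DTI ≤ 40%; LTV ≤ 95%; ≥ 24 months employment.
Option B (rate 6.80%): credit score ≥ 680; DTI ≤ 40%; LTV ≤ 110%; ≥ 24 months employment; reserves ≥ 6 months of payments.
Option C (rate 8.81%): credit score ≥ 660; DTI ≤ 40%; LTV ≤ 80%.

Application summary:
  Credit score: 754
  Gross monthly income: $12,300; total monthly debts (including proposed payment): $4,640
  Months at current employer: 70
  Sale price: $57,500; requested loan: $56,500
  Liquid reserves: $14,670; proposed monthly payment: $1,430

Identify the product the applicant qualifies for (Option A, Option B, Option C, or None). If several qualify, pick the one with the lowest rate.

DTI = 4,640/12,300 = 37.7%.
LTV = 56,500/57,500 = 98.3%.
Reserves = 14,670/1,430 = 10.3 months.
Option A: score 754 ≥ 600; DTI 37.7% ≤ 40%; LTV 98.3% > 95%; employment 70 ≥ 24 mo → does not qualify.
Option B: score 754 ≥ 680; DTI 37.7% ≤ 40%; LTV 98.3% ≤ 110%; employment 70 ≥ 24 mo; reserves 10.3 ≥ 6 mo → qualifies.
Option C: score 754 ≥ 660; DTI 37.7% ≤ 40%; LTV 98.3% > 80% → does not qualify.

Option B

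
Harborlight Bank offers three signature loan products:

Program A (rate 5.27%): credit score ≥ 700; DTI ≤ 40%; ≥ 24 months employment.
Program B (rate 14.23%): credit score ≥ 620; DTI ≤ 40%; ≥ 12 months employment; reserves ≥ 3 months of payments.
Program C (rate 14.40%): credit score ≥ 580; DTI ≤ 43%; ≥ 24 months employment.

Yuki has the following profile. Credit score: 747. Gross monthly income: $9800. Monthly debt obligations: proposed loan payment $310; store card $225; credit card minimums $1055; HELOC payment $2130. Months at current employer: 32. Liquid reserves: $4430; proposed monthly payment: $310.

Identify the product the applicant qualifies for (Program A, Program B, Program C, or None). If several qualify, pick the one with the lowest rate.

Total debts = (310 + 225 + 1,055 + 2,130) = 3,720; DTI = 3,720/9,800 = 38%.
Reserves = 4,430/310 = 14.3 months.
Program A: score 747 ≥ 700; DTI 38% ≤ 40%; employment 32 ≥ 24 mo → qualifies.
Program B: score 747 ≥ 620; DTI 38% ≤ 40%; employment 32 ≥ 12 mo; reserves 14.3 ≥ 3 mo → qualifies.
Program C: score 747 ≥ 580; DTI 38% ≤ 43%; employment 32 ≥ 24 mo → qualifies.
Qualifying: Program A, Program B, Program C. Lowest rate is 5.27% → Program A.

Program A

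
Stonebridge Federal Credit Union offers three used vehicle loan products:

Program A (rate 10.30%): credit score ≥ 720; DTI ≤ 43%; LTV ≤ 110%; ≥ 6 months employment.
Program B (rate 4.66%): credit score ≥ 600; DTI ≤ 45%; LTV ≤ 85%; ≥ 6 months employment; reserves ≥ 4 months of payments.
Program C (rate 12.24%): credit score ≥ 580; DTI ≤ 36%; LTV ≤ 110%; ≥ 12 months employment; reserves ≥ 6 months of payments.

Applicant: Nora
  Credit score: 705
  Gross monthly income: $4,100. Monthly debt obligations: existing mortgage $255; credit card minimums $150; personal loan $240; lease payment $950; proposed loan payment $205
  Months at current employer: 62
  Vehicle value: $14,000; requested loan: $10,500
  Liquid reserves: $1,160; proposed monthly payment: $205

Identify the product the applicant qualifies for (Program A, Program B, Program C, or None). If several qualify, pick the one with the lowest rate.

Total debts = (255 + 150 + 240 + 950 + 205) = 1,800; DTI = 1,800/4,100 = 43.9%.
LTV = 10,500/14,000 = 75%.
Reserves = 1,160/205 = 5.7 months.
Program A: score 705 < 720; DTI 43.9% > 43%; LTV 75% ≤ 110%; employment 62 ≥ 6 mo → does not qualify.
Program B: score 705 ≥ 600; DTI 43.9% ≤ 45%; LTV 75% ≤ 85%; employment 62 ≥ 6 mo; reserves 5.7 ≥ 4 mo → qualifies.
Program C: score 705 ≥ 580; DTI 43.9% > 36%; LTV 75% ≤ 110%; employment 62 ≥ 12 mo; reserves 5.7 < 6 mo → does not qualify.

Program B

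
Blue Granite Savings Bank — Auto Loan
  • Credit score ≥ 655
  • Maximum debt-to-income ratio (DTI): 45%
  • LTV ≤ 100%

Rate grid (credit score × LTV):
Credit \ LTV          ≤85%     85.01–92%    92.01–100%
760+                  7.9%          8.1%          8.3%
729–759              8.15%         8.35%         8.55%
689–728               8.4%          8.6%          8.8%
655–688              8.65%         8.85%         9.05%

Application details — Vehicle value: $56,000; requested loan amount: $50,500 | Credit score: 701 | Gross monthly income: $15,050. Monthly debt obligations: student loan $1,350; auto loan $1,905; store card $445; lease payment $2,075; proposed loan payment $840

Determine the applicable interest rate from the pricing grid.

8.6%

Credit score 701 ≥ 655; Total monthly debts = (1,350 + 1,905 + 445 + 2,075 + 840) = 6,615. DTI = 6,615/15,050 = 44% ≤ 45%
LTV: 50,500 ÷ 56,000 = 90.2%, within 100% cap
Row: 701 falls in 689–728. Column: 90.2% falls in 85.01–92%. Rate = 8.6%.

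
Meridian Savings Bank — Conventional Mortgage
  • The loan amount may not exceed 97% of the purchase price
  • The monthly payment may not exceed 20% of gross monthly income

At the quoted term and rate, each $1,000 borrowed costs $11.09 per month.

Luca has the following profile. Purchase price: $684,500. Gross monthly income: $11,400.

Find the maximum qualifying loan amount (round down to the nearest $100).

Payment cap: 20% × $11,400 = $2,280/month.
At $11.09 per $1,000, that supports 2,280/11.09 × 1,000 ≈ $205,590 → $205,500.
LTV cap: 97% × $684,500 = $663,965 → $663,900.
Binding constraint: payment-to-income.

$205,500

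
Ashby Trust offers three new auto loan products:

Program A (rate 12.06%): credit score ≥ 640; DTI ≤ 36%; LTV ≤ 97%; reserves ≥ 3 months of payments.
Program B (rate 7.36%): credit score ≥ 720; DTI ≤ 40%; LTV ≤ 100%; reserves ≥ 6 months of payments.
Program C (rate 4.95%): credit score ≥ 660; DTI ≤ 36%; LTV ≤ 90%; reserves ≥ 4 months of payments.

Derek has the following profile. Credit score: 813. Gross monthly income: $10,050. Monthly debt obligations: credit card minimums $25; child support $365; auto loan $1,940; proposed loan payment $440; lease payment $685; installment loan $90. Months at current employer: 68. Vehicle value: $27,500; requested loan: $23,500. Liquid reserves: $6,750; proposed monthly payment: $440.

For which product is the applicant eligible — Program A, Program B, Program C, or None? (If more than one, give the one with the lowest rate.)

Total debts = (25 + 365 + 1,940 + 440 + 685 + 90) = 3,545; DTI = 3,545/10,050 = 35.3%.
LTV = 23,500/27,500 = 85.5%.
Reserves = 6,750/440 = 15.3 months.
Program A: score 813 ≥ 640; DTI 35.3% ≤ 36%; LTV 85.5% ≤ 97%; reserves 15.3 ≥ 3 mo → qualifies.
Program B: score 813 ≥ 720; DTI 35.3% ≤ 40%; LTV 85.5% ≤ 100%; reserves 15.3 ≥ 6 mo → qualifies.
Program C: score 813 ≥ 660; DTI 35.3% ≤ 36%; LTV 85.5% ≤ 90%; reserves 15.3 ≥ 4 mo → qualifies.
Qualifying: Program A, Program B, Program C. Lowest rate is 4.95% → Program C.

Program C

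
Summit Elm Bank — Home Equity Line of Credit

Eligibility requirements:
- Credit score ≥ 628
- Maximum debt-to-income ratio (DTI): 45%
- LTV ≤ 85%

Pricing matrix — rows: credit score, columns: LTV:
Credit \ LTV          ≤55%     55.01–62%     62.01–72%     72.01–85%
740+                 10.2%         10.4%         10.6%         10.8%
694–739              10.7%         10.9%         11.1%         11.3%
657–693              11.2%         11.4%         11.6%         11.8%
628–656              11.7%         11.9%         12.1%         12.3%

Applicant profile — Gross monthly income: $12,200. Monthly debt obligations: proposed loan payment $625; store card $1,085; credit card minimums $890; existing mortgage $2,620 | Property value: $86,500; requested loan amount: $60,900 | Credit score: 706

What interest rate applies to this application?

Credit score 706 ≥ 628; Total monthly debts = (625 + 1,085 + 890 + 2,620) = 5,220. Debt-to-income = 5,220/12,200 = 42.8% — meets 45% limit
Loan-to-value = 60,900/86,500 = 70.4% — pass (85% max)
Score 706 is in the 694–739 band; LTV 70.4% is in the 62.01–72% band → 11.1%.

11.1%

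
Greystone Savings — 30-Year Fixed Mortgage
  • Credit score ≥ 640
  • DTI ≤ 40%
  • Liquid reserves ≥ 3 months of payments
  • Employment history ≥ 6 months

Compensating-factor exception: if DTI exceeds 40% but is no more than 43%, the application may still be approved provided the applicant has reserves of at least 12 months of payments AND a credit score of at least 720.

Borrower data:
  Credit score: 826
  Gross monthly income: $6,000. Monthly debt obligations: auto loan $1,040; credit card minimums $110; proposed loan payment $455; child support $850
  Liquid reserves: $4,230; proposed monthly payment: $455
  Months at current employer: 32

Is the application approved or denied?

Credit score 826 ≥ 640 (meets base)
Total debts = (1,040 + 110 + 455 + 850) = 2,455. DTI: 2,455 ÷ 6,000 = 40.9%, over the 40% base limit.
Liquid reserves cover 4,230/455 = 9.3 months — ≥ 3 required
Employment 32 ≥ 6 months
DTI 40.9% is within the 40%–43% exception band; checking compensating factors.
Reserves 9.3 < 12 months; credit score 826 ≥ 720.
Override conditions not both satisfied; exception does not apply.

Denied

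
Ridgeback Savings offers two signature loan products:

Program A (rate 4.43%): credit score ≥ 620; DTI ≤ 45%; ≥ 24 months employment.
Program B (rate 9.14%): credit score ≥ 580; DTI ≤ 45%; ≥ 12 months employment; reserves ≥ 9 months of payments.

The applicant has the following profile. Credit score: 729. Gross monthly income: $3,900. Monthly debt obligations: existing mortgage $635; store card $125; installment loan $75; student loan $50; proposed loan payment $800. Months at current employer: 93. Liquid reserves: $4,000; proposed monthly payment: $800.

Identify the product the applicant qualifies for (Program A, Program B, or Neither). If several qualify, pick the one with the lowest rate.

Total debts = (635 + 125 + 75 + 50 + 800) = 1,685; DTI = 1,685/3,900 = 43.2%.
Reserves = 4,000/800 = 5.0 months.
Program A: score 729 ≥ 620; DTI 43.2% ≤ 45%; employment 93 ≥ 24 mo → qualifies.
Program B: score 729 ≥ 580; DTI 43.2% ≤ 45%; employment 93 ≥ 12 mo; reserves 5.0 < 9 mo → does not qualify.

Program A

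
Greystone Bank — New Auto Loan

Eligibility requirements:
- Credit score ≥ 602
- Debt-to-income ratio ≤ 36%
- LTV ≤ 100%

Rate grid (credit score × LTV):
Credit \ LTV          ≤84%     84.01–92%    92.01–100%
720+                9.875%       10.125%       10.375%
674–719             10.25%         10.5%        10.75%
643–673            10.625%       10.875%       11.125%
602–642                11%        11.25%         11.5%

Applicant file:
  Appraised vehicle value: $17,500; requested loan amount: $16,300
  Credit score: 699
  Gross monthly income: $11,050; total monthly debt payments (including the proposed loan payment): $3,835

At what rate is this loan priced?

Credit score 699 ≥ 602; DTI: 3,835 ÷ 11,050 = 34.7%, within the 36% cap
LTV = 16,300/17,500 = 93.1% ≤ 100%
Score 699 is in the 674–719 band; LTV 93.1% is in the 92.01–100% band → 10.75%.

10.75%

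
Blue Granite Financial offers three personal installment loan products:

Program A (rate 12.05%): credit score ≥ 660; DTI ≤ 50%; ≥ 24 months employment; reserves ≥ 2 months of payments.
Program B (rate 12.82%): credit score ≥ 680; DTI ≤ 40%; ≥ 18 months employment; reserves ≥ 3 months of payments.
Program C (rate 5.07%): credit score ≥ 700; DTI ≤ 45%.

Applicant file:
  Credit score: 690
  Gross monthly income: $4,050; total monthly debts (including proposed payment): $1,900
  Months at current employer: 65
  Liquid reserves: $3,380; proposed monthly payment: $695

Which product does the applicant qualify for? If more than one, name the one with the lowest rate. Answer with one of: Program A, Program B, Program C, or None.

DTI = 1,900/4,050 = 46.9%.
Reserves = 3,380/695 = 4.9 months.
Program A: score 690 ≥ 660; DTI 46.9% ≤ 50%; employment 65 ≥ 24 mo; reserves 4.9 ≥ 2 mo → qualifies.
Program B: score 690 ≥ 680; DTI 46.9% > 40%; employment 65 ≥ 18 mo; reserves 4.9 ≥ 3 mo → does not qualify.
Program C: score 690 < 700; DTI 46.9% > 45% → does not qualify.

Program A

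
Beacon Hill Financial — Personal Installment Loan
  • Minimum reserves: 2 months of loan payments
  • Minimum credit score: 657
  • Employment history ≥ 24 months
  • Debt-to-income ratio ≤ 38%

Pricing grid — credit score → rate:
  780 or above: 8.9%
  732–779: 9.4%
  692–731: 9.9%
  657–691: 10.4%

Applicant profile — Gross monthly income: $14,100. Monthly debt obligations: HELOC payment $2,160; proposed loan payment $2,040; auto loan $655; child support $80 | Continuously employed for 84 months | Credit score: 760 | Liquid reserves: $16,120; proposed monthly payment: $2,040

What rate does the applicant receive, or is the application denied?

Credit score 760 ≥ 657 (meets minimum)
Employment 84 ≥ 24 months
Total monthly debts = (2,160 + 2,040 + 655 + 80) = 4,935. Debt-to-income = 4,935/14,100 = 35% — meets 38% limit
Reserves: 16,120 ÷ 2,040 = 7.9 months (meets 2-month minimum)
All requirements met. Score 760 falls in the 732–779 tier → 9.4%.

Approved at 9.4%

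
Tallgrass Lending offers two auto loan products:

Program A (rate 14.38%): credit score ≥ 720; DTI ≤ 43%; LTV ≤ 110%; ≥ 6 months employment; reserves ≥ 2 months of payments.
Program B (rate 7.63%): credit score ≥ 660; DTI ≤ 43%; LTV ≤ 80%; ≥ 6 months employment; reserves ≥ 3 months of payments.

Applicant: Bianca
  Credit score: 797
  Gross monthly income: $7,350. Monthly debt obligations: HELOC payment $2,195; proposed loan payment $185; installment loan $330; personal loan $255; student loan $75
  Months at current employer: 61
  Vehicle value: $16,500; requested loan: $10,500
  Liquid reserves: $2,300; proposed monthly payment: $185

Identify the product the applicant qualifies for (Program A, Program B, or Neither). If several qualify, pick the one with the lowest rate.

Total debts = (2,195 + 185 + 330 + 255 + 75) = 3,040; DTI = 3,040/7,350 = 41.4%.
LTV = 10,500/16,500 = 63.6%.
Reserves = 2,300/185 = 12.4 months.
Program A: score 797 ≥ 720; DTI 41.4% ≤ 43%; LTV 63.6% ≤ 110%; employment 61 ≥ 6 mo; reserves 12.4 ≥ 2 mo → qualifies.
Program B: score 797 ≥ 660; DTI 41.4% ≤ 43%; LTV 63.6% ≤ 80%; employment 61 ≥ 6 mo; reserves 12.4 ≥ 3 mo → qualifies.
Qualifying: Program A, Program B. Lowest rate is 7.63% → Program B.

Program B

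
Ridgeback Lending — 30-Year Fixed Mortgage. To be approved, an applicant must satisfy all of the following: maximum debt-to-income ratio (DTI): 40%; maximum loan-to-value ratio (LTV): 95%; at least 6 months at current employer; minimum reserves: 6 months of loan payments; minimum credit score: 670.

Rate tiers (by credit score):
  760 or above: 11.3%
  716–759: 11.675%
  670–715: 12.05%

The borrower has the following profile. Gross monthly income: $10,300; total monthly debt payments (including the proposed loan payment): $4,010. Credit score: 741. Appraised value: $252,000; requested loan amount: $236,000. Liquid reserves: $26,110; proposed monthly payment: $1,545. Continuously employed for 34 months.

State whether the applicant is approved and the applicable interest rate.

Credit score 741 ≥ 670 (meets minimum)
Reserves: 26,110 ÷ 1,545 = 16.9 months (meets 6-month minimum)
LTV = 236,000/252,000 = 93.7% ≤ 95%
DTI = 4,010/10,300 = 38.9% ≤ 40%
Employment 34 ≥ 6 months
All requirements met. Score 741 falls in the 716–759 tier → 11.675%.

Approved at 11.675%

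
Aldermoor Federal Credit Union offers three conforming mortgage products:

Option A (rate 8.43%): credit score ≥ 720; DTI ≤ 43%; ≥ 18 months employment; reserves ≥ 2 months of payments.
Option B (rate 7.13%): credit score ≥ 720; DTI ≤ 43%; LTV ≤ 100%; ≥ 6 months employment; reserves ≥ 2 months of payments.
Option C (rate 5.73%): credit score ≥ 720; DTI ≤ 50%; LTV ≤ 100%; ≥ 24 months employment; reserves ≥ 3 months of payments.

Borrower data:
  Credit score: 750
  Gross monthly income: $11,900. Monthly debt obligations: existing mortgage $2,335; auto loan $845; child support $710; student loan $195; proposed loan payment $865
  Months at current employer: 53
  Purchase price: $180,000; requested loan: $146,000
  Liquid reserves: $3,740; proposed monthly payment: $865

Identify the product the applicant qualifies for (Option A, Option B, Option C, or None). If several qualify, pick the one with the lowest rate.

Option C

Total debts = (2,335 + 845 + 710 + 195 + 865) = 4,950; DTI = 4,950/11,900 = 41.6%.
LTV = 146,000/180,000 = 81.1%.
Reserves = 3,740/865 = 4.3 months.
Option A: score 750 ≥ 720; DTI 41.6% ≤ 43%; employment 53 ≥ 18 mo; reserves 4.3 ≥ 2 mo → qualifies.
Option B: score 750 ≥ 720; DTI 41.6% ≤ 43%; LTV 81.1% ≤ 100%; employment 53 ≥ 6 mo; reserves 4.3 ≥ 2 mo → qualifies.
Option C: score 750 ≥ 720; DTI 41.6% ≤ 50%; LTV 81.1% ≤ 100%; employment 53 ≥ 24 mo; reserves 4.3 ≥ 3 mo → qualifies.
Qualifying: Option A, Option B, Option C. Lowest rate is 5.73% → Option C.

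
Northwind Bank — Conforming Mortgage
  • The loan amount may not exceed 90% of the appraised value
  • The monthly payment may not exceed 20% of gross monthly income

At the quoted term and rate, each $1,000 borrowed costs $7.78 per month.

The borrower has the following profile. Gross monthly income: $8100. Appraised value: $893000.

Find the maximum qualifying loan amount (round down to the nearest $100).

Payment cap: 20% × $8,100 = $1,620/month.
At $7.78 per $1,000, that supports 1,620/7.78 × 1,000 ≈ $208,226 → $208,200.
LTV cap: 90% × $893,000 = $803,700 → $803,700.
Binding constraint: payment-to-income.

$208,200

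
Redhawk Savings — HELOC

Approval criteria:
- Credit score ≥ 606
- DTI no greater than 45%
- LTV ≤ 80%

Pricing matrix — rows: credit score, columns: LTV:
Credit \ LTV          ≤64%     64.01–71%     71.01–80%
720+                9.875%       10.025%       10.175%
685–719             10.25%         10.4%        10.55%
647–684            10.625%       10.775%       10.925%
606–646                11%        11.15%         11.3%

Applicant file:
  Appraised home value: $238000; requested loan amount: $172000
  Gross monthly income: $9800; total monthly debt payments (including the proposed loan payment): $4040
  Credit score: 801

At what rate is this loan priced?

10.175%

Credit score 801 ≥ 606; DTI: 4,040 ÷ 9,800 = 41.2%, within the 45% cap
Loan-to-value = 172,000/238,000 = 72.3% — pass (80% max)
Score 801 is in the 720+ band; LTV 72.3% is in the 71.01–80% band → 10.175%.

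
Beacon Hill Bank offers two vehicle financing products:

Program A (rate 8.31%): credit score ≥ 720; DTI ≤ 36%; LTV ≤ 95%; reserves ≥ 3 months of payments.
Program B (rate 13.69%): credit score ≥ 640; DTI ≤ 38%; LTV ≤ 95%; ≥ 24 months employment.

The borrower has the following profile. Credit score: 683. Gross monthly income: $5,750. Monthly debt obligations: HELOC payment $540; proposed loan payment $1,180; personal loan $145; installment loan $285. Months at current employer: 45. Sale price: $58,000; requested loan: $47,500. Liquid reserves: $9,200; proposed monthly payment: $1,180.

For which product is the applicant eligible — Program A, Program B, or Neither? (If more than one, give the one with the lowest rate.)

Program B

Total debts = (540 + 1,180 + 145 + 285) = 2,150; DTI = 2,150/5,750 = 37.4%.
LTV = 47,500/58,000 = 81.9%.
Reserves = 9,200/1,180 = 7.8 months.
Program A: score 683 < 720; DTI 37.4% > 36%; LTV 81.9% ≤ 95%; reserves 7.8 ≥ 3 mo → does not qualify.
Program B: score 683 ≥ 640; DTI 37.4% ≤ 38%; LTV 81.9% ≤ 95%; employment 45 ≥ 24 mo → qualifies.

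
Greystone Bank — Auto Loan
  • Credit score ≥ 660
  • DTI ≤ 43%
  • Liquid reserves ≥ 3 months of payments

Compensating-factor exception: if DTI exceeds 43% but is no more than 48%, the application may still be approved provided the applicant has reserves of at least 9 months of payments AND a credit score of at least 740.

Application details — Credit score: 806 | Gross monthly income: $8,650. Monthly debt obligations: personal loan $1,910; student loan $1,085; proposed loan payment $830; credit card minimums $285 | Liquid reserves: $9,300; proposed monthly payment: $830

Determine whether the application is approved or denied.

Approved

Credit score 806 ≥ 660 (meets base)
Total debts = (1,910 + 1,085 + 830 + 285) = 4,110. DTI: 4,110 ÷ 8,650 = 47.5%, over the 43% base limit.
Liquid reserves cover 9,300/830 = 11.2 months — ≥ 3 required
DTI 47.5% is within the 43%–48% exception band; checking compensating factors.
Override check — reserves: 11.2 mo (ok); score: 806 (ok).
Both compensating conditions met → exception applies.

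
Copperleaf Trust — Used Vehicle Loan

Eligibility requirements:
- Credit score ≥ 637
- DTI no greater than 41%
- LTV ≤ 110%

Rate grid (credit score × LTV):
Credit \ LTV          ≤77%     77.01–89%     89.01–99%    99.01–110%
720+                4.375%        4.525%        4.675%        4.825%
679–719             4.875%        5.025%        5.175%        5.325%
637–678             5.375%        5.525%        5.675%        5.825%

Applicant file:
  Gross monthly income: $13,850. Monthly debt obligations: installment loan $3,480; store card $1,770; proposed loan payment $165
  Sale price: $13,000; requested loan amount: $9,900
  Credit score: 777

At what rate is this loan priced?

4.375%

Credit score 777 ≥ 637; Total monthly debts = (3,480 + 1,770 + 165) = 5,415. Debt-to-income = 5,415/13,850 = 39.1% — meets 41% limit
Loan-to-value = 9,900/13,000 = 76.2% — pass (110% max)
Score 777 is in the 720+ band; LTV 76.2% is in the ≤77% band → 4.375%.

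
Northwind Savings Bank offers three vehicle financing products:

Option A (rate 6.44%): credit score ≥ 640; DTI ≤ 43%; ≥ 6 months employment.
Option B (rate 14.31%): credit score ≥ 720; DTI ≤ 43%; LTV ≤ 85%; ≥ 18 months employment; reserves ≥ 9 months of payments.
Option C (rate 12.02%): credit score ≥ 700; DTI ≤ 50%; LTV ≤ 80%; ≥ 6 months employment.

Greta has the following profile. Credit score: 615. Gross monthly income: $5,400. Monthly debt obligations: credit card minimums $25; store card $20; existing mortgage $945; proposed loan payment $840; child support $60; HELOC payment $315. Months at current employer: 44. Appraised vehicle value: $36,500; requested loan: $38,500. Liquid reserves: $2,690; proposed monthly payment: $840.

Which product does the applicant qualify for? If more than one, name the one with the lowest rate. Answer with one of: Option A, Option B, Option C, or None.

Total debts = (25 + 20 + 945 + 840 + 60 + 315) = 2,205; DTI = 2,205/5,400 = 40.8%.
LTV = 38,500/36,500 = 105.5%.
Reserves = 2,690/840 = 3.2 months.
Option A: score 615 < 640; DTI 40.8% ≤ 43%; employment 44 ≥ 6 mo → does not qualify.
Option B: score 615 < 720; DTI 40.8% ≤ 43%; LTV 105.5% > 85%; employment 44 ≥ 18 mo; reserves 3.2 < 9 mo → does not qualify.
Option C: score 615 < 700; DTI 40.8% ≤ 50%; LTV 105.5% > 80%; employment 44 ≥ 6 mo → does not qualify.

None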